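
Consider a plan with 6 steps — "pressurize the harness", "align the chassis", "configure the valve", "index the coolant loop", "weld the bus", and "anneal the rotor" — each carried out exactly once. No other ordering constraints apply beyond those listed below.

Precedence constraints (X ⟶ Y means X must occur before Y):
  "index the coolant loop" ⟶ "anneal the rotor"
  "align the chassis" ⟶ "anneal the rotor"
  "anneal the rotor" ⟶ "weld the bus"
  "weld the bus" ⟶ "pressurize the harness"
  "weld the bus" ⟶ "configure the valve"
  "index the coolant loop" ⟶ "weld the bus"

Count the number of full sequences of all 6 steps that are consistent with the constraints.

4

2 steps have no prerequisites ("align the chassis", "index the coolant loop"), so any of them could come first.
Counting all ways to extend the partial order to a total order gives 4.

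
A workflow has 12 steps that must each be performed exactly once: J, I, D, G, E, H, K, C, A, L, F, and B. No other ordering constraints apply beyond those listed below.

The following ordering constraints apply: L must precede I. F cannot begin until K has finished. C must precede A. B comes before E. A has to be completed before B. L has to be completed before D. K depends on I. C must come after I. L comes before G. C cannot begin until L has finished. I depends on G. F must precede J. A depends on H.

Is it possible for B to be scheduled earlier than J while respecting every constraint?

The constraints leave B and J unordered relative to each other; nothing requires J earlier.
That means at least one valid schedule has B before J.

Yes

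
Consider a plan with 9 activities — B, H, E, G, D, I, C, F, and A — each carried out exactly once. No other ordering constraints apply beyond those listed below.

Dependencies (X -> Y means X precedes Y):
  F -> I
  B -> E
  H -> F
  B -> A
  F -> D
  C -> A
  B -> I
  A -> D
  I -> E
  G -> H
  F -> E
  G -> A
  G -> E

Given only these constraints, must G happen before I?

Chaining the stated constraints: G → H → F → I.
Hence G necessarily comes before I.

Yes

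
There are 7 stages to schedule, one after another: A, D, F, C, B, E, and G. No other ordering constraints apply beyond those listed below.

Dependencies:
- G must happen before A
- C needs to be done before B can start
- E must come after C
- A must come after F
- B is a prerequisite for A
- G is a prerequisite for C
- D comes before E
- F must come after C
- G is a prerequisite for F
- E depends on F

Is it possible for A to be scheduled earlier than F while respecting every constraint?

Following F → A, F must precede A in every valid ordering.
Hence A can never be scheduled before F.

No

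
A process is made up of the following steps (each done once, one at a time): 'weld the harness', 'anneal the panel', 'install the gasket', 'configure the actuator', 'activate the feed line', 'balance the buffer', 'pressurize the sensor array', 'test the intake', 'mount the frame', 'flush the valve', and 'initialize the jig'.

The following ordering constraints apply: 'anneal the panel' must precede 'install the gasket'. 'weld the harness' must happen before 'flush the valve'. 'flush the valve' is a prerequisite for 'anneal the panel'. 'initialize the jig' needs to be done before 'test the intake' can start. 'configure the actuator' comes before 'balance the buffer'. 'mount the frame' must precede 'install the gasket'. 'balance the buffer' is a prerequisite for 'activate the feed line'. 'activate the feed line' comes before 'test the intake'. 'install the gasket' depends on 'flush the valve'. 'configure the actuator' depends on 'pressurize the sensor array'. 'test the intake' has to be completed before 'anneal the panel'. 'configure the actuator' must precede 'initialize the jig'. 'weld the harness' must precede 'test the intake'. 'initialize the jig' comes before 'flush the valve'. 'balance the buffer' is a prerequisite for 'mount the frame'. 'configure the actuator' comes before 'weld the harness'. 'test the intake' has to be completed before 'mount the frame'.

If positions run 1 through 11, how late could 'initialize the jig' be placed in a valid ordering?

6

Following every chain forward from 'initialize the jig', the steps that must come later are 'anneal the panel', 'install the gasket', 'test the intake', 'mount the frame', 'flush the valve' — 5 of them.
With 5 mandatory successors out of 11 steps total, the latest slot for 'initialize the jig' is 11−5 = 6, and it's reachable by doing all non-successors before 'initialize the jig'.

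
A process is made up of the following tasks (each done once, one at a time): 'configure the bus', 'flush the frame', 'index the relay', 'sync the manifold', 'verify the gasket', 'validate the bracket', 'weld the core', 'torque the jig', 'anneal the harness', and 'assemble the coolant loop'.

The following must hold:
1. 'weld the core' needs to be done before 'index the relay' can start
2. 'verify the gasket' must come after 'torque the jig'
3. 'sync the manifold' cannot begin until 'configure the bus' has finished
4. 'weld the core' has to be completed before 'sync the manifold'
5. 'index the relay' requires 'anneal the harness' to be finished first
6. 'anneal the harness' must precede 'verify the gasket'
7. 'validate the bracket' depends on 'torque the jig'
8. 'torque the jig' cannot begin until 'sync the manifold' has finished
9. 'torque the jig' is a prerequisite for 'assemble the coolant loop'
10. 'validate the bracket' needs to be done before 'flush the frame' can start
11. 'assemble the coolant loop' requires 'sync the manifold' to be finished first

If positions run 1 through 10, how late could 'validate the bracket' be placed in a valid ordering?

Following the constraints forward from 'validate the bracket', its only required successor is 'flush the frame'.
So at least 1 task follows 'validate the bracket', putting 'validate the bracket' no later than position 9. That position is achievable by scheduling everything else first.

9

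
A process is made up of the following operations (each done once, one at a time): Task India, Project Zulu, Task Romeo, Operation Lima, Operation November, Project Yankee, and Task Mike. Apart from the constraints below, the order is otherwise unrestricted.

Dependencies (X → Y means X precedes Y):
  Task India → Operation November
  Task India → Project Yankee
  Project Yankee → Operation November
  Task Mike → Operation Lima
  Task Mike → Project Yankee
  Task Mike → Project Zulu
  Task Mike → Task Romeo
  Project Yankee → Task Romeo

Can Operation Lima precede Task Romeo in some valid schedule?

Nothing in the constraints forces Task Romeo before Operation Lima — there is no chain from Task Romeo to Operation Lima.
That means at least one valid schedule has Operation Lima before Task Romeo.

Yes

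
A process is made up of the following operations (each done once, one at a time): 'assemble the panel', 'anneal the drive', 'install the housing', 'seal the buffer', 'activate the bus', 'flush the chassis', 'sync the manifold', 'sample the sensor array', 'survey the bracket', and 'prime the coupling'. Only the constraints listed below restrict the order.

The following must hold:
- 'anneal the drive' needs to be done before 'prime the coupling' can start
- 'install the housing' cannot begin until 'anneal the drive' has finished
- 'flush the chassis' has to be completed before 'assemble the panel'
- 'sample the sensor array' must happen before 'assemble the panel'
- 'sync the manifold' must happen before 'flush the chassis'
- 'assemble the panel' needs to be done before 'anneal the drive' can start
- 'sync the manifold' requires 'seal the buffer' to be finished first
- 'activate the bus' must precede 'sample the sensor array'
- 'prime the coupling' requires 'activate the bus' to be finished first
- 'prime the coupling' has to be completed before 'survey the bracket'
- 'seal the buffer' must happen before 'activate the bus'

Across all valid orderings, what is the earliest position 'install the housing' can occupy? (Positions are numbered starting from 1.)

8

Working backwards through the constraints from 'install the housing', its full set of required predecessors is 'assemble the panel', 'anneal the drive', 'seal the buffer', 'activate the bus', 'flush the chassis', 'sync the manifold', 'sample the sensor array' — 7 of them.
With 7 mandatory predecessors, the earliest 'install the housing' can sit is position 7+1 = 8, and placing just those 7 first achieves it.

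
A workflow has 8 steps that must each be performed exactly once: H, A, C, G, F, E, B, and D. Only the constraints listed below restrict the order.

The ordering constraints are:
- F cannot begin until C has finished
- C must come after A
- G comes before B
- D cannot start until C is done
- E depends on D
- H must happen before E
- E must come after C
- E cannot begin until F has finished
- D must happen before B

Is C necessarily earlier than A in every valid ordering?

No

There is a chain A → C, which puts A before C.
So C never precedes A.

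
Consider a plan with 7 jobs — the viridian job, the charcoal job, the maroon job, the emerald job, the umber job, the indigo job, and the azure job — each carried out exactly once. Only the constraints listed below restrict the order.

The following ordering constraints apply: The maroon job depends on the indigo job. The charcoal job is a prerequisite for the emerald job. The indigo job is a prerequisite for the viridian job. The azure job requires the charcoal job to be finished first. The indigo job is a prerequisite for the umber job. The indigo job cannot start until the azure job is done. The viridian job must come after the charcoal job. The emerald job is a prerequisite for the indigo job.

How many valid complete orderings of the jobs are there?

12

Only the charcoal job has no prerequisites, so it must go first.
Systematically extending each partial ordering one job at a time and counting, there are 12 complete orderings.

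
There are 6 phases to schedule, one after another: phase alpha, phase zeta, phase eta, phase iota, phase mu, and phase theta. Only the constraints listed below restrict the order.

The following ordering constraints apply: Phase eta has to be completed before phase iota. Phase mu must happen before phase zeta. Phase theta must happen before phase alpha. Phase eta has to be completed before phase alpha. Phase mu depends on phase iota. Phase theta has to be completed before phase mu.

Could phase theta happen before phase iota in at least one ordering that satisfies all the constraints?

Yes

Nothing in the constraints forces phase iota before phase theta — there is no chain from phase iota to phase theta.
So a valid ordering placing phase theta earlier than phase iota exists.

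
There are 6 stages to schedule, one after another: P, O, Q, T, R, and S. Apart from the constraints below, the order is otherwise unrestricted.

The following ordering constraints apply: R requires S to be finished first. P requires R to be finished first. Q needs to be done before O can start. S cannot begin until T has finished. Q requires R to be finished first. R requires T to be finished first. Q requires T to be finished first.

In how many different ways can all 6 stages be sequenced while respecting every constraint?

T is the only stage with nothing required before it, so every ordering starts there.
Enumerating by repeatedly choosing an available stage (one whose prerequisites are all placed) gives 3 distinct complete orderings.

3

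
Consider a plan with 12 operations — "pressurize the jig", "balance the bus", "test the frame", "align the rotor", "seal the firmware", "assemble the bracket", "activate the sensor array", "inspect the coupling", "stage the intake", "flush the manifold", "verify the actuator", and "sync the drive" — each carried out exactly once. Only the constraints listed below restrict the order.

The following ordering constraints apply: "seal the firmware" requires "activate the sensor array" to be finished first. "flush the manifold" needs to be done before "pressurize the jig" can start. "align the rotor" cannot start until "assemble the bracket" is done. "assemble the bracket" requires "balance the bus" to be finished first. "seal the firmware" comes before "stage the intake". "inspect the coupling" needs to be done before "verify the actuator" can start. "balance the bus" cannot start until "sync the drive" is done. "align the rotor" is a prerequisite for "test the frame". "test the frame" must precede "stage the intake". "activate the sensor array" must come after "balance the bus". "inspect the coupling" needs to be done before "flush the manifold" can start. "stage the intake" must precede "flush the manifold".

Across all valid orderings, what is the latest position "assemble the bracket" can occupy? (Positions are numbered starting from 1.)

7

The operations that are forced after "assemble the bracket", directly or by a chain of constraints, are "pressurize the jig", "test the frame", "align the rotor", "stage the intake", "flush the manifold". That's 5 operations.
With 5 mandatory successors out of 12 operations total, the latest slot for "assemble the bracket" is 12−5 = 7, and it's reachable by doing all non-successors before "assemble the bracket".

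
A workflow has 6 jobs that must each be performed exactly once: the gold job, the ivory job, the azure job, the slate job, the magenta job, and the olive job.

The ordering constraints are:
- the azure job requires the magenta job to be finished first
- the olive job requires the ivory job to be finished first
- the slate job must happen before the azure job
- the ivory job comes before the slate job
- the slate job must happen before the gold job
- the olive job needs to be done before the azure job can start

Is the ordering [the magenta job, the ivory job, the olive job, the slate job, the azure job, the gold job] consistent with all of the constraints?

Yes

Going through the constraints one by one, each required predecessor appears earlier in the sequence than its dependent — e.g. the magenta job (position 1) is before the azure job (position 5), as required.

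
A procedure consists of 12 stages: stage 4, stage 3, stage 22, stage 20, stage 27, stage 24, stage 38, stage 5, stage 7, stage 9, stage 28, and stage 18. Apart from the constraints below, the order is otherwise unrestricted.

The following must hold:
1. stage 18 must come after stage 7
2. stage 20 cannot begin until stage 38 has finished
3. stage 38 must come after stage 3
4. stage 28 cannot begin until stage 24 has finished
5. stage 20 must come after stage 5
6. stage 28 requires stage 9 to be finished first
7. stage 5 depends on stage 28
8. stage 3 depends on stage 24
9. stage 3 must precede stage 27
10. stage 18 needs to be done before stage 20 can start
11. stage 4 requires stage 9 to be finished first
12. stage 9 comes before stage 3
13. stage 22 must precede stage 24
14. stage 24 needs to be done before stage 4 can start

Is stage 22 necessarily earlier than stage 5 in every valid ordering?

Yes

Following the dependencies: stage 22 → stage 24 → stage 28 → stage 5.
That forces stage 22 before stage 5 in every valid schedule.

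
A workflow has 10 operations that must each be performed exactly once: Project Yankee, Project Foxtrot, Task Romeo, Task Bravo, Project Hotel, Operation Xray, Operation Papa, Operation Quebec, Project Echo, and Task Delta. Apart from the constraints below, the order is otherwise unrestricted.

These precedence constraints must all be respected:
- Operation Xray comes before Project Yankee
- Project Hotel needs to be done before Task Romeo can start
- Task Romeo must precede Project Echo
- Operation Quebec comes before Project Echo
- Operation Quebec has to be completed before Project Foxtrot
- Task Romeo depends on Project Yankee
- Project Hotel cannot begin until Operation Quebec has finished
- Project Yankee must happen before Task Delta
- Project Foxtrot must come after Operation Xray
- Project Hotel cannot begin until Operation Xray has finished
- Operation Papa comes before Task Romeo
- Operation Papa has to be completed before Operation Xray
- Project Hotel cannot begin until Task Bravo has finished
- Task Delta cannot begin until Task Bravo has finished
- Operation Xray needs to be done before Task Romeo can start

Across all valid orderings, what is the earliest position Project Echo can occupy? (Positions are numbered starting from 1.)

8

The operations that are forced before Project Echo, directly or transitively, are Project Yankee, Task Romeo, Task Bravo, Project Hotel, Operation Xray, Operation Papa, Operation Quebec. That's 7 operations.
So at minimum 7 operations come before Project Echo, putting Project Echo no earlier than position 8. That position is achievable by scheduling exactly those predecessors first.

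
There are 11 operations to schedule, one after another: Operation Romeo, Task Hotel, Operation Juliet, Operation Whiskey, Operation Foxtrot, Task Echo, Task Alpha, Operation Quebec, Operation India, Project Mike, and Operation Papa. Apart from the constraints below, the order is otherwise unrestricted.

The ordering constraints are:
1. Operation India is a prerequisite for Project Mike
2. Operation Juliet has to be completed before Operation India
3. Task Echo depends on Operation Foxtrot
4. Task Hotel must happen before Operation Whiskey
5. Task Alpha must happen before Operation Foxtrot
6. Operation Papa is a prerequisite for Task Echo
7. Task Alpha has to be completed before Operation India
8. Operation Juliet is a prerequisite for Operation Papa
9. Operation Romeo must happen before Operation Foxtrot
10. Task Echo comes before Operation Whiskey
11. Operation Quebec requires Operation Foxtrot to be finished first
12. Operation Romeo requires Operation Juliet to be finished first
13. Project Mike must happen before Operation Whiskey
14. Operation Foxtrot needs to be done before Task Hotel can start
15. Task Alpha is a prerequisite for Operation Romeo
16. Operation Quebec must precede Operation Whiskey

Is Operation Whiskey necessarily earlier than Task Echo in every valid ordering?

No

The constraints actually force Task Echo before Operation Whiskey (via Task Echo → Operation Whiskey), not the other way around.
So Operation Whiskey never precedes Task Echo.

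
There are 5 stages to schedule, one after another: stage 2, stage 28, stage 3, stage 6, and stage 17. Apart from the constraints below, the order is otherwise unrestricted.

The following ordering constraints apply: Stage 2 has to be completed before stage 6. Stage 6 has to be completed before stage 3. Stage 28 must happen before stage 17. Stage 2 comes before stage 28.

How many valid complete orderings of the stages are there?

6

Stage 2 is the only stage with nothing required before it, so every ordering starts there.
Systematically extending each partial ordering one stage at a time and counting, there are 6 complete orderings.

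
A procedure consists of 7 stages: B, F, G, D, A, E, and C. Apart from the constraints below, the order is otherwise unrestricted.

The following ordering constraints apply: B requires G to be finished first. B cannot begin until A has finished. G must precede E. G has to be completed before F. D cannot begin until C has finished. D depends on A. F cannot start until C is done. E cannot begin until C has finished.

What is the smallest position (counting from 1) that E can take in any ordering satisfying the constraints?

The stages that are forced before E, directly or transitively, are G, C. That's 2 stages.
With 2 mandatory predecessors, the earliest E can sit is position 2+1 = 3, and placing just those 2 first achieves it.

3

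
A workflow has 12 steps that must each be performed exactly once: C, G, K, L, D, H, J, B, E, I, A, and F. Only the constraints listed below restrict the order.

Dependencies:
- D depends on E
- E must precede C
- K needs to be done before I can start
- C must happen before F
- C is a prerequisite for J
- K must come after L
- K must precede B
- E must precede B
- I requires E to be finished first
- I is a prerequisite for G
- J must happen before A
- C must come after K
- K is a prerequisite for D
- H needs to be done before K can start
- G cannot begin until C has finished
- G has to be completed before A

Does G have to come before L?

No

In fact the dependencies run the other way: L → K → C → G.
So G does not have to come before L — it cannot.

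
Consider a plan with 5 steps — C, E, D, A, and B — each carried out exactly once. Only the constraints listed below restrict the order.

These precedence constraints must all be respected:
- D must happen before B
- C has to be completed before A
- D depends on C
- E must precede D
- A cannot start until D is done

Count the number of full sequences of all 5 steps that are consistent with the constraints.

2 steps have no prerequisites (C, E), so any of them could come first.
Enumerating by repeatedly choosing an available step (one whose prerequisites are all placed) gives 4 distinct complete orderings.

4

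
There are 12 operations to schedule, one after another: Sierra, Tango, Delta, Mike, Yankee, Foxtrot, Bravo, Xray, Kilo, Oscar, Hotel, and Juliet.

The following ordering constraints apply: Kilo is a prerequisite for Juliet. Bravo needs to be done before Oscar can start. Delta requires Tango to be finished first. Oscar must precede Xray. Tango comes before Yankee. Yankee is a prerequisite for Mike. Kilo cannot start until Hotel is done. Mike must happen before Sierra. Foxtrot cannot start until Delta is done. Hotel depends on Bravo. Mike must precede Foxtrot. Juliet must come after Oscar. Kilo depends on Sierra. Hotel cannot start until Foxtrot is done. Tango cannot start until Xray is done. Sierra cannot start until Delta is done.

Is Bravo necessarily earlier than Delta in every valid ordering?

Yes

There is a constraint chain Bravo → Oscar → Xray → Tango → Delta.
That forces Bravo before Delta in every valid schedule.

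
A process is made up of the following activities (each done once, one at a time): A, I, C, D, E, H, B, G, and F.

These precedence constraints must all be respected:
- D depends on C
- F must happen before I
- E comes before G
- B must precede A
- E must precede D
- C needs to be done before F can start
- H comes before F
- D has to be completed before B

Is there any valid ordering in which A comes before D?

No

There is a dependency chain D → B → A, so A always comes after D.
Hence A can never be scheduled before D.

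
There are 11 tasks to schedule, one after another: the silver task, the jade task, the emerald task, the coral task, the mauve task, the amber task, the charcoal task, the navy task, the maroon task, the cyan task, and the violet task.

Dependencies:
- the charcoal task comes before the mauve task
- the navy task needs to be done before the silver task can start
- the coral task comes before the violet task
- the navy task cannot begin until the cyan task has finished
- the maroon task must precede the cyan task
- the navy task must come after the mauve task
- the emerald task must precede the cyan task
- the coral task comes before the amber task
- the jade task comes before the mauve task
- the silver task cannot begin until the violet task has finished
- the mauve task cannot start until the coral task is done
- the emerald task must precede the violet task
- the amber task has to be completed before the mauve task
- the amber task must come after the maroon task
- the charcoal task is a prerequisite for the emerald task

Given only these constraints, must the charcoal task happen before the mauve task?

Yes

Tracing the constraints gives a chain: the charcoal task → the mauve task.
So the charcoal task must precede the mauve task in any valid ordering.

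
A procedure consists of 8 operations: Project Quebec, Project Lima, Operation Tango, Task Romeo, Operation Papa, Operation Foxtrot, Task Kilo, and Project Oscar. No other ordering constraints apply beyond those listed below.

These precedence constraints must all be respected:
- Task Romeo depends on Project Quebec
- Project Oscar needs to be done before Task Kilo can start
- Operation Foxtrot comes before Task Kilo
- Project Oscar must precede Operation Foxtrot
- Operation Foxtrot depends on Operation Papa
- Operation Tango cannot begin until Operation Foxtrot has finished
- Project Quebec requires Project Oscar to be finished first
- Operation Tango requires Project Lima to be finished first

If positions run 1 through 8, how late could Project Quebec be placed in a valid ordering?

Following the constraints forward from Project Quebec, its only required successor is Task Romeo.
With 1 mandatory successor out of 8 operations total, the latest slot for Project Quebec is 8−1 = 7, and it's reachable by doing all non-successors before Project Quebec.

7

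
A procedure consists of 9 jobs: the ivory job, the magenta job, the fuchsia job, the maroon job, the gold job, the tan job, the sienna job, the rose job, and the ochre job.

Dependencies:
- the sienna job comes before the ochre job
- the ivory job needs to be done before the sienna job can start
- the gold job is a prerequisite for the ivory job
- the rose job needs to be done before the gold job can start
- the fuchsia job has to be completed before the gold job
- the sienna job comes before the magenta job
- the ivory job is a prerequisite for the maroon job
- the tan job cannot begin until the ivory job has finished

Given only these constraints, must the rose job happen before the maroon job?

Tracing the constraints gives a chain: the rose job → the gold job → the ivory job → the maroon job.
So the rose job must precede the maroon job in any valid ordering.

Yes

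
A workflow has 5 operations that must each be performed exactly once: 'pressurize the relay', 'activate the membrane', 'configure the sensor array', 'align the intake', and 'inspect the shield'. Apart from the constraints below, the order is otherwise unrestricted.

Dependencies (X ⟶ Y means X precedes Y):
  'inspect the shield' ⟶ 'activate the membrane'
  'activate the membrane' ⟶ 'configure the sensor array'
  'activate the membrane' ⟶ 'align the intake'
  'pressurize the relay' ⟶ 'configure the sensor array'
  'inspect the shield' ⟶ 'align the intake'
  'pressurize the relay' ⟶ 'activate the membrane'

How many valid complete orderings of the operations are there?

4

2 operations have no prerequisites ('pressurize the relay', 'inspect the shield'), so any of them could come first.
Systematically extending each partial ordering one operation at a time and counting, there are 4 complete orderings.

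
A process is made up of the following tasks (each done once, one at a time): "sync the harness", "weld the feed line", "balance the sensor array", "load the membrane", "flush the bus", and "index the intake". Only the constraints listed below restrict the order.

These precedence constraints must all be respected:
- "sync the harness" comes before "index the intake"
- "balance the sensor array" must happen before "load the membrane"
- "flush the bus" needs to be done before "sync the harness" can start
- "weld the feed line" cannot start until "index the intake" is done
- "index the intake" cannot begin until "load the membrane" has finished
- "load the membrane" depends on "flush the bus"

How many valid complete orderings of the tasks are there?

The tasks with no prerequisites are "balance the sensor array", "flush the bus"; any of them can be placed first.
Systematically extending each partial ordering one task at a time and counting, there are 5 complete orderings.

5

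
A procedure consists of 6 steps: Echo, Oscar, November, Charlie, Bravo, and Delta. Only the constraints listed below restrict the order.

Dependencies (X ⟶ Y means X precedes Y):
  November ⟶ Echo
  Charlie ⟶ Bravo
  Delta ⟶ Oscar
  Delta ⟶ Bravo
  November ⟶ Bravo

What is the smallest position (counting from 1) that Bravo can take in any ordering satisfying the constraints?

4

The steps that are forced before Bravo, directly or transitively, are November, Charlie, Delta. That's 3 steps.
So at minimum 3 steps come before Bravo, putting Bravo no earlier than position 4. That position is achievable by scheduling exactly those predecessors first.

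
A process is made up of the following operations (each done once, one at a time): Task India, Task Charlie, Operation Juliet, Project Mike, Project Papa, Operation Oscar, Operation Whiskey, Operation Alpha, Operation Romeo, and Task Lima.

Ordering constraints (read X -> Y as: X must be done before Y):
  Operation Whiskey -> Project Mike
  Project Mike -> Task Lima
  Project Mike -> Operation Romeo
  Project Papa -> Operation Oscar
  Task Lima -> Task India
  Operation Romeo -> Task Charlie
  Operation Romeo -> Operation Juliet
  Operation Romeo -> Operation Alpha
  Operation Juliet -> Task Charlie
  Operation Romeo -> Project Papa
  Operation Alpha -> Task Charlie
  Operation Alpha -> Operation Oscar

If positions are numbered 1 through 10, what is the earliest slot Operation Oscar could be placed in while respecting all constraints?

6

The operations that are forced before Operation Oscar, directly or transitively, are Project Mike, Project Papa, Operation Whiskey, Operation Alpha, Operation Romeo. That's 5 operations.
With 5 mandatory predecessors, the earliest Operation Oscar can sit is position 5+1 = 6, and placing just those 5 first achieves it.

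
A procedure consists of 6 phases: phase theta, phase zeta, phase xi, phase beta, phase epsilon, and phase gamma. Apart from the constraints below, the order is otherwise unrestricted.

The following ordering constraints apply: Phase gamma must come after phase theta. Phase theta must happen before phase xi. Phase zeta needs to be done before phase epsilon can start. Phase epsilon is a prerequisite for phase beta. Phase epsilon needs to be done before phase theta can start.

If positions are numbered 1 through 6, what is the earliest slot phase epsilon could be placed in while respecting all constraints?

2

The only phase forced before phase epsilon (directly or transitively) is phase zeta.
With 1 mandatory predecessor, the earliest phase epsilon can sit is position 1+1 = 2, and placing just that one first achieves it.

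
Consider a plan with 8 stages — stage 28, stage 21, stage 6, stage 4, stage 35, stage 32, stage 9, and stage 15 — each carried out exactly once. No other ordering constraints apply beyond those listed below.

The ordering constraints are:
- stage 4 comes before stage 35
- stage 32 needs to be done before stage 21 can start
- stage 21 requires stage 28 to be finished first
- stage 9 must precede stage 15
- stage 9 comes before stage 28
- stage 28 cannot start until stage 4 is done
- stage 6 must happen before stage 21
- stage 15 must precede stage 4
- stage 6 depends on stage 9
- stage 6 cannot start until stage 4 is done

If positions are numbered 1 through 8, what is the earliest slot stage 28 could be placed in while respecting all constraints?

4

The stages that are forced before stage 28, directly or transitively, are stage 4, stage 9, stage 15. That's 3 stages.
So at minimum 3 stages come before stage 28, putting stage 28 no earlier than position 4. That position is achievable by scheduling exactly those predecessors first.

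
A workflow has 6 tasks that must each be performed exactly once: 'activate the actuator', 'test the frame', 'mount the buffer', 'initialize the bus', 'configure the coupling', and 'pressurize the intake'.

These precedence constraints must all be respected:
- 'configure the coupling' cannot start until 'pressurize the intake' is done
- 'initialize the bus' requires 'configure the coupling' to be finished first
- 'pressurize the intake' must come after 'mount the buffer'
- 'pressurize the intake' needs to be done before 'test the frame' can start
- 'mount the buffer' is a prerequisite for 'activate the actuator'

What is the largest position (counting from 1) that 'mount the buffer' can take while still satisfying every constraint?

1

The tasks that are forced after 'mount the buffer', directly or by a chain of constraints, are 'activate the actuator', 'test the frame', 'initialize the bus', 'configure the coupling', 'pressurize the intake'. That's 5 tasks.
With 5 mandatory successors out of 6 tasks total, the latest slot for 'mount the buffer' is 6−5 = 1, and it's reachable by doing all non-successors before 'mount the buffer'.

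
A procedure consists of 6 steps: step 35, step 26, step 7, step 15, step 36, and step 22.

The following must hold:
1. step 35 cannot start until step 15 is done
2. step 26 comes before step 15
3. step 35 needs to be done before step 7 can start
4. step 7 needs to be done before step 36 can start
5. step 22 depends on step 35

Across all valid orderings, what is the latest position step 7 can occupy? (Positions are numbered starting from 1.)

5

The only step forced after step 7 (directly or by a chain) is step 36.
With 1 mandatory successor out of 6 steps total, the latest slot for step 7 is 6−1 = 5, and it's reachable by doing all non-successors before step 7.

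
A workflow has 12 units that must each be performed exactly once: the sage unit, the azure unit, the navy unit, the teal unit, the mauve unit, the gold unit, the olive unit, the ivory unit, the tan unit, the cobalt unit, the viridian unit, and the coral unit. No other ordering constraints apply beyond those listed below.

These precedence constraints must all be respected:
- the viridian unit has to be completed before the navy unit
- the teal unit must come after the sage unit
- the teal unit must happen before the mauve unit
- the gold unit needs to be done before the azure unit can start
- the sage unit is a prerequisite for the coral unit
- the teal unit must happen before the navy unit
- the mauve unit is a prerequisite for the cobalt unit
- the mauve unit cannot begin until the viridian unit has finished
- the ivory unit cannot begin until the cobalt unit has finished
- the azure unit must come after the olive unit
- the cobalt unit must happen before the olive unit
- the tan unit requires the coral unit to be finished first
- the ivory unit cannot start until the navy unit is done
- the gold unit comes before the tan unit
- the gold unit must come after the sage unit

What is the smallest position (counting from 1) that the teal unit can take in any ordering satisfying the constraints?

Working backwards through the constraints from the teal unit, its only required predecessor is the sage unit.
With 1 mandatory predecessor, the earliest the teal unit can sit is position 1+1 = 2, and placing just that one first achieves it.

2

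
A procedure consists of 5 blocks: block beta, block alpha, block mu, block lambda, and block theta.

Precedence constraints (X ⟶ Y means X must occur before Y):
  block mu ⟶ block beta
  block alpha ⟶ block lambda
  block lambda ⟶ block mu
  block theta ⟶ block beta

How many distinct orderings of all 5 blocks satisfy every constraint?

The blocks with no prerequisites are block alpha, block theta; any of them can be placed first.
Counting all ways to extend the partial order to a total order gives 4.

4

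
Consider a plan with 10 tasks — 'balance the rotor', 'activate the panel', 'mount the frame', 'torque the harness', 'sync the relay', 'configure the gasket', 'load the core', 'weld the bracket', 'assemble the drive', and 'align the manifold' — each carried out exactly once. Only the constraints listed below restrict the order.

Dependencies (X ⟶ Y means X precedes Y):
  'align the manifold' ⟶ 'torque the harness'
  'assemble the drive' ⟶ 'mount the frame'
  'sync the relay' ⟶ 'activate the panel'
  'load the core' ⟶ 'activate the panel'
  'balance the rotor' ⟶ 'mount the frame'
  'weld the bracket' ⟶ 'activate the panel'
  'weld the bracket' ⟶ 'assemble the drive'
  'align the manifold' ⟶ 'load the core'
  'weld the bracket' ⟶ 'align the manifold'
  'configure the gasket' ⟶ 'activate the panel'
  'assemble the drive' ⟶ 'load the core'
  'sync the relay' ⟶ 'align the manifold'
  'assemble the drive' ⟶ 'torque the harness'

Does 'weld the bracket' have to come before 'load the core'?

There is a constraint chain 'weld the bracket' → 'assemble the drive' → 'load the core'.
Hence 'weld the bracket' necessarily comes before 'load the core'.

Yes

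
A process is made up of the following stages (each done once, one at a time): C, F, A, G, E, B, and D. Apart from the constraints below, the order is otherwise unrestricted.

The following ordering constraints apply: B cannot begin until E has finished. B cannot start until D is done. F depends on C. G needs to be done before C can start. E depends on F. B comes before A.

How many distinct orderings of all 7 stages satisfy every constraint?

2 stages have no prerequisites (G, D), so any of them could come first.
Counting all ways to extend the partial order to a total order gives 5.

5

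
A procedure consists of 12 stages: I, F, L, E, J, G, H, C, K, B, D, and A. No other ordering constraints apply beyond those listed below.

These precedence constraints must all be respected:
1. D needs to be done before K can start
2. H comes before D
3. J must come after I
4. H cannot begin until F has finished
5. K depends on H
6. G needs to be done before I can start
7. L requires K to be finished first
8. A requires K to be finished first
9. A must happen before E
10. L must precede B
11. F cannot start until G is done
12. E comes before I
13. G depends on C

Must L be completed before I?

No

No chain of constraints connects L to I in either direction.
So L can come before I or after — it is not forced.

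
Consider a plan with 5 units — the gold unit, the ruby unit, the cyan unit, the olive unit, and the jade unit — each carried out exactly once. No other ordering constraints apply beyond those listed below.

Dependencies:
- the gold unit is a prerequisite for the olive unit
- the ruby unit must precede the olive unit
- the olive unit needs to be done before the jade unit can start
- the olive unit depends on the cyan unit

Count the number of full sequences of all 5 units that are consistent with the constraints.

3 units have no prerequisites (the gold unit, the ruby unit, the cyan unit), so any of them could come first.
Systematically extending each partial ordering one unit at a time and counting, there are 6 complete orderings.

6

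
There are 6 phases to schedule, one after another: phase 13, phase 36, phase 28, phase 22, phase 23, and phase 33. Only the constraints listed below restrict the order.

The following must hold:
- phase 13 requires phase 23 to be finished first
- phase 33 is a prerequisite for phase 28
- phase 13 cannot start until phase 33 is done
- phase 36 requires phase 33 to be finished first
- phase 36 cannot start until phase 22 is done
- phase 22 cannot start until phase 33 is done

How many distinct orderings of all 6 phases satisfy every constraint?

42

The phases with no prerequisites are phase 23, phase 33; any of them can be placed first.
Counting all ways to extend the partial order to a total order gives 42.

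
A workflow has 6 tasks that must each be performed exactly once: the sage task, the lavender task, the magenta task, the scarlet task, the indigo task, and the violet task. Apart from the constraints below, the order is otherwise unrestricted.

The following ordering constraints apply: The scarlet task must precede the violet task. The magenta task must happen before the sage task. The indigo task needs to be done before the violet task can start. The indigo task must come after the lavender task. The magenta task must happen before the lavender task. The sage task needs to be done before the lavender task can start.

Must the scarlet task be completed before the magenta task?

No

No chain of constraints connects the scarlet task to the magenta task in either direction.
So the scarlet task can come before the magenta task or after — it is not forced.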